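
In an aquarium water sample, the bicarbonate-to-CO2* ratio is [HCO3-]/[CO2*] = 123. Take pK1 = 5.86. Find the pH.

pH = 7.95

From K1 = [H⁺][HCO3-]/[CO2*]:  pH = pK1 + log₁₀([HCO3-]/[CO2*])
log₁₀(123) = +2.090
pH = 5.86 + (+2.090) = 7.95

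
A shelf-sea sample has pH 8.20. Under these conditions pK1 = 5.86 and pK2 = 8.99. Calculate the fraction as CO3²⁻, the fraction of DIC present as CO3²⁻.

α₂ = 1 / (1 + [H⁺]/K2 + [H⁺]²/(K1K2)) = 1 / (1 + 10^+0.79 + 10^-1.55)
   = 1 / (1 + 6.1660 + 0.028184) = 1/7.1941 = 0.1390

α₂ = 0.139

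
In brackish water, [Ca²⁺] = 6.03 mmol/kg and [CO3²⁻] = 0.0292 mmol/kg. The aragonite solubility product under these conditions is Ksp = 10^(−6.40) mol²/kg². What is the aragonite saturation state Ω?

Ksp = 10^(−6.40) = 3.981×10^-7
Ω = [Ca²⁺][CO3²⁻]/Ksp = (6.03×10^-3)(0.0292×10^-3) / 3.981×10^-7 = 0.442

Ω = 0.442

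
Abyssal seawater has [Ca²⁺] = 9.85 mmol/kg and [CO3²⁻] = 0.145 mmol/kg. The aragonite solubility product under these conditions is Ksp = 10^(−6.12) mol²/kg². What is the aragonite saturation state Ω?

Ksp = 10^(−6.12) = 7.586×10^-7
Ω = [Ca²⁺][CO3²⁻]/Ksp = (9.85×10^-3)(0.145×10^-3) / 7.586×10^-7 = 1.88

Ω = 1.88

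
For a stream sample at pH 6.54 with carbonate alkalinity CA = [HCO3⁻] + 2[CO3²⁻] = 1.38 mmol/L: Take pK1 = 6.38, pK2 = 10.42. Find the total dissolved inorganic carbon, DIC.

DIC = 2.33 mmol/L

CA = [HCO3⁻] + 2[CO3²⁻] = (α₁ + 2α₂)·DIC
At pH 6.54: [H⁺]/K1 = 10^-0.16 = 0.69183, K2/[H⁺] = 10^-3.88 = 0.00013183
α₁ = 1/(1 + 0.69183 + 0.00013183) = 1/1.6920 = 0.5910; α₂ = α₁·K2/[H⁺] = 7.791×10^-5
α₁ + 2α₂ = 0.5912
DIC = CA / (α₁ + 2α₂) = 1.38 / 0.5912 = 2.33 mmol/L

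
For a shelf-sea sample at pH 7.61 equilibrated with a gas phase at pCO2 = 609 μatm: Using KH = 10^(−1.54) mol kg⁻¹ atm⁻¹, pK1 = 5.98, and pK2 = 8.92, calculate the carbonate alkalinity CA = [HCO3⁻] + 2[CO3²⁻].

[CO2*] = KH · pCO2 = 10^(−1.54) × 609×10^-6 = 1.756×10^-5 mol/kg
α₀ = 1/(1 + K1/[H⁺] + K1K2/[H⁺]²) = 1/(1 + 10^+1.63 + 10^+0.32) = 0.02186
DIC = [CO2*]/α₀ = 1.756×10^-5 / 0.02186 = 0.8035 mmol/kg
CA = (α₁ + 2α₂)·DIC = (0.9325 + 2×0.04567) × 0.8035 = 0.823 mmol/kg

CA = 0.823 mmol/kg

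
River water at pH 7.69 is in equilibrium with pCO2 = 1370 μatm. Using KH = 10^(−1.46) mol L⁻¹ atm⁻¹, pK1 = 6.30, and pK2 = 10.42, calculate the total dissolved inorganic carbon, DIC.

DIC = 1.22 mmol/L

[CO2*] = KH · pCO2 = 10^(−1.46) × 1370×10^-6 = 4.750×10^-5 mol/L
α₀ = 1/(1 + K1/[H⁺] + K1K2/[H⁺]²) = 1/(1 + 10^+1.39 + 10^-1.34) = 0.03907
DIC = [CO2*]/α₀ = 4.750×10^-5 / 0.03907 = 1.22 mmol/L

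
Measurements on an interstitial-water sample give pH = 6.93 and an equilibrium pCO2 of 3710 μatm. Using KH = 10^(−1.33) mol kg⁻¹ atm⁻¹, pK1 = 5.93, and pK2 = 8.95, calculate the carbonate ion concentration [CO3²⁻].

[CO2*] = KH · pCO2 = 10^(−1.33) × 3710×10^-6 = 1.735×10^-4 mol/kg
α₀ = 1/(1 + K1/[H⁺] + K1K2/[H⁺]²) = 1/(1 + 10^+1.00 + 10^-1.02) = 0.09013
DIC = [CO2*]/α₀ = 1.735×10^-4 / 0.09013 = 1.925 mmol/kg
[CO3²⁻] = α₂·DIC; α₂ = 0.008607, so [CO3²⁻] = 0.008607 × 1.925 = 0.0166 mmol/kg = 16.6 μmol/kg

[CO3²⁻] = 16.6 μmol/kg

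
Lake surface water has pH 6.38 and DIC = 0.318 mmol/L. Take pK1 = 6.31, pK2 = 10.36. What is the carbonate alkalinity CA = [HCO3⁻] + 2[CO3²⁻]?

CA = [HCO3⁻] + 2[CO3²⁻] = (α₁ + 2α₂)·DIC
At pH 6.38: [H⁺]/K1 = 10^-0.07 = 0.85114, K2/[H⁺] = 10^-3.98 = 0.00010471
α₁ = 1/(1 + 0.85114 + 0.00010471) = 1/1.8512 = 0.5402; α₂ = α₁·K2/[H⁺] = 5.656×10^-5
α₁ + 2α₂ = 0.5403
CA = 0.5403 × 0.318 = 0.172 mmol/L

CA = 0.172 mmol/L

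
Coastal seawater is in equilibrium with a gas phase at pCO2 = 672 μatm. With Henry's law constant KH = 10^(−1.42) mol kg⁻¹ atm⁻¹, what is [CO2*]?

[CO2*] = 25.5 μmol/kg

KH = 10^(−1.42) = 3.802×10^-2 mol kg⁻¹ atm⁻¹
[CO2*] = KH · pCO2 = 3.802×10^-2 × 672×10^-6 atm = 2.55×10^-5 mol/kg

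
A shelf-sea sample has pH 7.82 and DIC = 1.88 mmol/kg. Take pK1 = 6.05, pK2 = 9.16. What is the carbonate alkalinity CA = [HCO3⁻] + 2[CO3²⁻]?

CA = [HCO3⁻] + 2[CO3²⁻] = (α₁ + 2α₂)·DIC
At pH 7.82: [H⁺]/K1 = 10^-1.77 = 0.016982, K2/[H⁺] = 10^-1.34 = 0.045709
α₁ = 1/(1 + 0.016982 + 0.045709) = 1/1.0627 = 0.9410; α₂ = α₁·K2/[H⁺] = 0.04301
α₁ + 2α₂ = 1.0270
CA = 1.0270 × 1.88 = 1.93 mmol/kg

CA = 1.93 mmol/kg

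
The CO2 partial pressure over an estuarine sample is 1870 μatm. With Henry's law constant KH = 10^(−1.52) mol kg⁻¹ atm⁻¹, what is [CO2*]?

[CO2*] = 56.5 μmol/kg

KH = 10^(−1.52) = 3.020×10^-2 mol kg⁻¹ atm⁻¹
[CO2*] = KH · pCO2 = 3.020×10^-2 × 1870×10^-6 atm = 5.65×10^-5 mol/kg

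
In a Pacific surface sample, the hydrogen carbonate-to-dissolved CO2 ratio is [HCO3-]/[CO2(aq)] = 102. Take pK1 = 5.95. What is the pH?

From K1 = [H⁺][HCO3-]/[CO2(aq)]:  pH = pK1 + log₁₀([HCO3-]/[CO2(aq)])
log₁₀(102) = +2.009
pH = 5.95 + (+2.009) = 7.96

pH = 7.96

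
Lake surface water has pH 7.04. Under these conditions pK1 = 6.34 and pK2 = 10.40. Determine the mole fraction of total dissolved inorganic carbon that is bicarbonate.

α₁ = 0.833

α₁ = 1 / (1 + [H⁺]/K1 + K2/[H⁺]) = 1 / (1 + 10^-0.70 + 10^-3.36)
   = 1 / (1 + 0.19953 + 0.00043652) = 1/1.2000 = 0.8334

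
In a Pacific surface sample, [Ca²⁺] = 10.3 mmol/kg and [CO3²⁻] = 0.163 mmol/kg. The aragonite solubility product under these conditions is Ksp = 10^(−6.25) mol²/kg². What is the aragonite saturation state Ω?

Ω = 2.99

Ksp = 10^(−6.25) = 5.623×10^-7
Ω = [Ca²⁺][CO3²⁻]/Ksp = (10.3×10^-3)(0.163×10^-3) / 5.623×10^-7 = 2.99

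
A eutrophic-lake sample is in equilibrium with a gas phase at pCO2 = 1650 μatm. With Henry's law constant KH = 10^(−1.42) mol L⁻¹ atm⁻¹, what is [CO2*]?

KH = 10^(−1.42) = 3.802×10^-2 mol L⁻¹ atm⁻¹
[CO2*] = KH · pCO2 = 3.802×10^-2 × 1650×10^-6 atm = 6.27×10^-5 mol/L

[CO2*] = 62.7 μmol/L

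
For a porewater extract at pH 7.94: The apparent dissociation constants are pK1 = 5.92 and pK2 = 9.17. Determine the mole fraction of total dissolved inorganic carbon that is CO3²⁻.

α₂ = 1 / (1 + [H⁺]/K2 + [H⁺]²/(K1K2)) = 1 / (1 + 10^+1.23 + 10^-0.79)
   = 1 / (1 + 16.982 + 0.16218) = 1/18.145 = 0.05511

α₂ = 0.0551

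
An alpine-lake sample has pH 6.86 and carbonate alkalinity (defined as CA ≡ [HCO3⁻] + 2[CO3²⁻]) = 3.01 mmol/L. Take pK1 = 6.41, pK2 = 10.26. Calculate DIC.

DIC = 4.08 mmol/L

CA = [HCO3⁻] + 2[CO3²⁻] = (α₁ + 2α₂)·DIC
At pH 6.86: [H⁺]/K1 = 10^-0.45 = 0.35481, K2/[H⁺] = 10^-3.40 = 0.00039811
α₁ = 1/(1 + 0.35481 + 0.00039811) = 1/1.3552 = 0.7379; α₂ = α₁·K2/[H⁺] = 0.0002938
α₁ + 2α₂ = 0.7385
DIC = CA / (α₁ + 2α₂) = 3.01 / 0.7385 = 4.08 mmol/L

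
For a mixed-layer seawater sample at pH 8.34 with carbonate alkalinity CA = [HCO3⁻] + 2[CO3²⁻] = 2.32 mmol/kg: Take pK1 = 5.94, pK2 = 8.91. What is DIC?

CA = [HCO3⁻] + 2[CO3²⁻] = (α₁ + 2α₂)·DIC
At pH 8.34: [H⁺]/K1 = 10^-2.40 = 0.0039811, K2/[H⁺] = 10^-0.57 = 0.26915
α₁ = 1/(1 + 0.0039811 + 0.26915) = 1/1.2731 = 0.7855; α₂ = α₁·K2/[H⁺] = 0.2114
α₁ + 2α₂ = 1.2083
DIC = CA / (α₁ + 2α₂) = 2.32 / 1.2083 = 1.92 mmol/kg

DIC = 1.92 mmol/kg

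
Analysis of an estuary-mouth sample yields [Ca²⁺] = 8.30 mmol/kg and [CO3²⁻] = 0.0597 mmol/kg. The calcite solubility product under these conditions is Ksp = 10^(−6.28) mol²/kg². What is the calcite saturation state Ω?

Ksp = 10^(−6.28) = 5.248×10^-7
Ω = [Ca²⁺][CO3²⁻]/Ksp = (8.30×10^-3)(0.0597×10^-3) / 5.248×10^-7 = 0.944

Ω = 0.944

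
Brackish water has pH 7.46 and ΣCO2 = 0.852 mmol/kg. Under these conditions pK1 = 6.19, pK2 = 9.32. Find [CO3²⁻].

α₂ = 1 / (1 + [H⁺]/K2 + [H⁺]²/(K1K2)) = 1 / (1 + 10^+1.86 + 10^+0.59)
   = 1 / (1 + 72.444 + 3.8905) = 1/77.334 = 0.01293
[CO3²⁻] = α₂ × DIC = 0.01293 × 0.852 = 0.0110 mmol/kg = 11.0 μmol/kg

[CO3²⁻] = 11.0 μmol/kg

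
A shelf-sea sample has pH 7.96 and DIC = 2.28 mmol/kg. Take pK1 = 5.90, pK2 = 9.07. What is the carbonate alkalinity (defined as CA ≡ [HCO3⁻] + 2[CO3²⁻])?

CA = 2.42 mmol/kg

CA = [HCO3⁻] + 2[CO3²⁻] = (α₁ + 2α₂)·DIC
At pH 7.96: [H⁺]/K1 = 10^-2.06 = 0.0087096, K2/[H⁺] = 10^-1.11 = 0.077625
α₁ = 1/(1 + 0.0087096 + 0.077625) = 1/1.0863 = 0.9205; α₂ = α₁·K2/[H⁺] = 0.07146
α₁ + 2α₂ = 1.0634
CA = 1.0634 × 2.28 = 2.42 mmol/kg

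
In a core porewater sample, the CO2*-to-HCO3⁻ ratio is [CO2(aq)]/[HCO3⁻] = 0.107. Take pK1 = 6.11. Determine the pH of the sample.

pH = 7.08

From K1 = [H⁺][HCO3⁻]/[CO2(aq)]:  pH = pK1 − log₁₀([CO2(aq)]/[HCO3⁻])
log₁₀(0.107) = -0.971
pH = 6.11 − (-0.971) = 7.08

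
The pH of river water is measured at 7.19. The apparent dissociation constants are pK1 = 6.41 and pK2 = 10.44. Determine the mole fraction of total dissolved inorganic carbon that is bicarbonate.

α₁ = 0.857

α₁ = 1 / (1 + [H⁺]/K1 + K2/[H⁺]) = 1 / (1 + 10^-0.78 + 10^-3.25)
   = 1 / (1 + 0.16596 + 0.00056234) = 1/1.1665 = 0.8572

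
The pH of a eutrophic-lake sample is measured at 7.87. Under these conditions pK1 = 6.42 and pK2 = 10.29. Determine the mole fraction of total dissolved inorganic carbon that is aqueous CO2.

α₀ = 1 / (1 + K1/[H⁺] + K1K2/[H⁺]²) = 1 / (1 + 10^+1.45 + 10^-0.97)
   = 1 / (1 + 28.184 + 0.10715) = 1/29.291 = 0.03414

α₀ = 0.0341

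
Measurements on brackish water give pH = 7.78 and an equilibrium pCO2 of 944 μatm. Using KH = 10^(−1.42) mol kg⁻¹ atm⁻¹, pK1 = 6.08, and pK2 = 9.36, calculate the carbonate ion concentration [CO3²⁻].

[CO2*] = KH · pCO2 = 10^(−1.42) × 944×10^-6 = 3.589×10^-5 mol/kg
α₀ = 1/(1 + K1/[H⁺] + K1K2/[H⁺]²) = 1/(1 + 10^+1.70 + 10^+0.12) = 0.01907
DIC = [CO2*]/α₀ = 3.589×10^-5 / 0.01907 = 1.882 mmol/kg
[CO3²⁻] = α₂·DIC; α₂ = 0.02514, so [CO3²⁻] = 0.02514 × 1.882 = 0.0473 mmol/kg

[CO3²⁻] = 0.0473 mmol/kg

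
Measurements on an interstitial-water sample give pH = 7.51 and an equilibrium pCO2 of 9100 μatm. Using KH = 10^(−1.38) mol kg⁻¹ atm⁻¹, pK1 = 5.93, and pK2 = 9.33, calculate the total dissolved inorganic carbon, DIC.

DIC = 15.0 mmol/kg

[CO2*] = KH · pCO2 = 10^(−1.38) × 9100×10^-6 = 3.794×10^-4 mol/kg
α₀ = 1/(1 + K1/[H⁺] + K1K2/[H⁺]²) = 1/(1 + 10^+1.58 + 10^-0.24) = 0.02526
DIC = [CO2*]/α₀ = 3.794×10^-4 / 0.02526 = 15.0 mmol/kg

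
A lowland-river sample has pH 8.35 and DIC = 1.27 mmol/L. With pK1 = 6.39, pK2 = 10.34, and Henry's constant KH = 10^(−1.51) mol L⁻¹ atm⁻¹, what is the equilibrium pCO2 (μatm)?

pCO2 = 441 μatm

α₀ = 1 / (1 + K1/[H⁺] + K1K2/[H⁺]²) = 1 / (1 + 10^+1.96 + 10^-0.03)
   = 1 / (1 + 91.201 + 0.93325) = 1/93.134 = 0.01074
[CO2*] = α₀ × DIC = 0.01074 × 1.27 = 0.01364 mmol/L = 13.64 μmol/L
pCO2 = [CO2*]/KH = 1.364×10^-5 / 3.090×10^-2 = 441 μatm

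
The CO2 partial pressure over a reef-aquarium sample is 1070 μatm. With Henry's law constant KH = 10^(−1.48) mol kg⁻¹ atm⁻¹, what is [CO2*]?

KH = 10^(−1.48) = 3.311×10^-2 mol kg⁻¹ atm⁻¹
[CO2*] = KH · pCO2 = 3.311×10^-2 × 1070×10^-6 atm = 3.54×10^-5 mol/kg

[CO2*] = 35.4 μmol/kg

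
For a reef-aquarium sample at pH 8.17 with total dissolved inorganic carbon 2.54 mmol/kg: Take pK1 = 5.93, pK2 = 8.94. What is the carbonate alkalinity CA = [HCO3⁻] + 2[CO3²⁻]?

CA = 2.89 mmol/kg

CA = [HCO3⁻] + 2[CO3²⁻] = (α₁ + 2α₂)·DIC
At pH 8.17: [H⁺]/K1 = 10^-2.24 = 0.0057544, K2/[H⁺] = 10^-0.77 = 0.16982
α₁ = 1/(1 + 0.0057544 + 0.16982) = 1/1.1756 = 0.8506; α₂ = α₁·K2/[H⁺] = 0.1445
α₁ + 2α₂ = 1.1396
CA = 1.1396 × 2.54 = 2.89 mmol/kg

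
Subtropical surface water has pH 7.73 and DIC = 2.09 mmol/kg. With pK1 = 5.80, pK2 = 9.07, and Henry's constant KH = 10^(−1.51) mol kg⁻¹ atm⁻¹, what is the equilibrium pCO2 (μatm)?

pCO2 = 751 μatm

α₀ = 1 / (1 + K1/[H⁺] + K1K2/[H⁺]²) = 1 / (1 + 10^+1.93 + 10^+0.59)
   = 1 / (1 + 85.114 + 3.8905) = 1/90.004 = 0.01111
[CO2*] = α₀ × DIC = 0.01111 × 2.09 = 0.02322 mmol/kg
pCO2 = [CO2*]/KH = 2.322×10^-5 / 3.090×10^-2 = 751 μatm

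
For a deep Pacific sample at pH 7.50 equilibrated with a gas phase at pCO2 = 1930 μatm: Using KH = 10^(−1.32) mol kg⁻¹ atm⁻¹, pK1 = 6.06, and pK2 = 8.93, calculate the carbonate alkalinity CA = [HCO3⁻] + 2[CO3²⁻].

CA = 2.73 mmol/kg

[CO2*] = KH · pCO2 = 10^(−1.32) × 1930×10^-6 = 9.238×10^-5 mol/kg
α₀ = 1/(1 + K1/[H⁺] + K1K2/[H⁺]²) = 1/(1 + 10^+1.44 + 10^+0.01) = 0.03382
DIC = [CO2*]/α₀ = 9.238×10^-5 / 0.03382 = 2.731 mmol/kg
CA = (α₁ + 2α₂)·DIC = (0.9316 + 2×0.03461) × 2.731 = 2.73 mmol/kg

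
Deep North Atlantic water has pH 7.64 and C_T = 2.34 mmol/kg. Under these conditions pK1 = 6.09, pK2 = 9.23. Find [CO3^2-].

α₂ = 1 / (1 + [H⁺]/K2 + [H⁺]²/(K1K2)) = 1 / (1 + 10^+1.59 + 10^+0.04)
   = 1 / (1 + 38.905 + 1.0965) = 1/41.001 = 0.02439
[CO3²⁻] = α₂ × DIC = 0.02439 × 2.34 = 0.0571 mmol/kg

[CO3²⁻] = 0.0571 mmol/kg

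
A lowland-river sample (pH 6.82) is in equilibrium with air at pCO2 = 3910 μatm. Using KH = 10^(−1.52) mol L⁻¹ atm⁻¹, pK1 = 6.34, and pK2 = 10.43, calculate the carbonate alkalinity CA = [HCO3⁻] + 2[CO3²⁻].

[CO2*] = KH · pCO2 = 10^(−1.52) × 3910×10^-6 = 1.181×10^-4 mol/L
α₀ = 1/(1 + K1/[H⁺] + K1K2/[H⁺]²) = 1/(1 + 10^+0.48 + 10^-3.13) = 0.2487
DIC = [CO2*]/α₀ = 1.181×10^-4 / 0.2487 = 0.4748 mmol/L
CA = (α₁ + 2α₂)·DIC = (0.7511 + 2×0.0001844) × 0.4748 = 0.357 mmol/L

CA = 0.357 mmol/L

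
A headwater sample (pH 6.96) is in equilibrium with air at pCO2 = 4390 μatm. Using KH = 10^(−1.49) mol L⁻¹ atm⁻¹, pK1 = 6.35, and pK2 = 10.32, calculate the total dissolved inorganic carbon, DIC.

[CO2*] = KH · pCO2 = 10^(−1.49) × 4390×10^-6 = 1.421×10^-4 mol/L
α₀ = 1/(1 + K1/[H⁺] + K1K2/[H⁺]²) = 1/(1 + 10^+0.61 + 10^-2.75) = 0.1970
DIC = [CO2*]/α₀ = 1.421×10^-4 / 0.1970 = 0.721 mmol/L

DIC = 0.721 mmol/L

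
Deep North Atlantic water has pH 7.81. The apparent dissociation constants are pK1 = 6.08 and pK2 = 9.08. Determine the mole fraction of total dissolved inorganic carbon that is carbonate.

α₂ = 0.0501

α₂ = 1 / (1 + [H⁺]/K2 + [H⁺]²/(K1K2)) = 1 / (1 + 10^+1.27 + 10^-0.46)
   = 1 / (1 + 18.621 + 0.34674) = 1/19.968 = 0.05008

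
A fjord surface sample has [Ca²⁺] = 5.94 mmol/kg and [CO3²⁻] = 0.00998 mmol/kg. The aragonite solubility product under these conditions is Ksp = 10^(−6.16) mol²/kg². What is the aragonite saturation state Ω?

Ksp = 10^(−6.16) = 6.918×10^-7
Ω = [Ca²⁺][CO3²⁻]/Ksp = (5.94×10^-3)(0.00998×10^-3) / 6.918×10^-7 = 0.0857

Ω = 0.0857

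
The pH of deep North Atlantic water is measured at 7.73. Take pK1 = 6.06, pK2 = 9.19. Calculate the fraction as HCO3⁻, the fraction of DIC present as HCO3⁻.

α₁ = 0.947

α₁ = 1 / (1 + [H⁺]/K1 + K2/[H⁺]) = 1 / (1 + 10^-1.67 + 10^-1.46)
   = 1 / (1 + 0.021380 + 0.034674) = 1/1.0561 = 0.9469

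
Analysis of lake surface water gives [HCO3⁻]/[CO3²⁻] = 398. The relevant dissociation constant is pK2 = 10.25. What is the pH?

pH = 7.65

From K2 = [H⁺][CO3²⁻]/[HCO3⁻]:  pH = pK2 − log₁₀([HCO3⁻]/[CO3²⁻])
log₁₀(398) = +2.600
pH = 10.25 − (+2.600) = 7.65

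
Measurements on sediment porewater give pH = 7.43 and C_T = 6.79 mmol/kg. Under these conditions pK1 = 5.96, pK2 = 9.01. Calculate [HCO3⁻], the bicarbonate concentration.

[HCO3⁻] = 6.40 mmol/kg

α₁ = 1 / (1 + [H⁺]/K1 + K2/[H⁺]) = 1 / (1 + 10^-1.47 + 10^-1.58)
   = 1 / (1 + 0.033884 + 0.026303) = 1/1.0602 = 0.9432
[HCO3⁻] = α₁ × DIC = 0.9432 × 6.79 = 6.40 mmol/kg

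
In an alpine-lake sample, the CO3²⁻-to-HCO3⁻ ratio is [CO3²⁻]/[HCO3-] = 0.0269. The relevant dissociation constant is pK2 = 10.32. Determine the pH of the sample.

From K2 = [H⁺][CO3²⁻]/[HCO3-]:  pH = pK2 + log₁₀([CO3²⁻]/[HCO3-])
log₁₀(0.0269) = -1.570
pH = 10.32 + (-1.570) = 8.75

pH = 8.75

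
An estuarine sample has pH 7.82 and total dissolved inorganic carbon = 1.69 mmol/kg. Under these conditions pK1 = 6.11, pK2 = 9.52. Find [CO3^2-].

α₂ = 1 / (1 + [H⁺]/K2 + [H⁺]²/(K1K2)) = 1 / (1 + 10^+1.70 + 10^-0.01)
   = 1 / (1 + 50.119 + 0.97724) = 1/52.096 = 0.01920
[CO3²⁻] = α₂ × DIC = 0.01920 × 1.69 = 0.0324 mmol/kg

[CO3²⁻] = 0.0324 mmol/kg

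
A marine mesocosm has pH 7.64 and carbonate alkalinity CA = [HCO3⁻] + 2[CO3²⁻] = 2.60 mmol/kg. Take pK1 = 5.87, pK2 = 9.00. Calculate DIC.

DIC = 2.54 mmol/kg

CA = [HCO3⁻] + 2[CO3²⁻] = (α₁ + 2α₂)·DIC
At pH 7.64: [H⁺]/K1 = 10^-1.77 = 0.016982, K2/[H⁺] = 10^-1.36 = 0.043652
α₁ = 1/(1 + 0.016982 + 0.043652) = 1/1.0606 = 0.9428; α₂ = α₁·K2/[H⁺] = 0.04116
α₁ + 2α₂ = 1.0251
DIC = CA / (α₁ + 2α₂) = 2.60 / 1.0251 = 2.54 mmol/kg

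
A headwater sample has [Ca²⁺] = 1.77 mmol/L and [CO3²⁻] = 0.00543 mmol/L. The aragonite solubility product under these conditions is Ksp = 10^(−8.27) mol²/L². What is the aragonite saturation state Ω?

Ω = 1.79

Ksp = 10^(−8.27) = 5.370×10^-9
Ω = [Ca²⁺][CO3²⁻]/Ksp = (1.77×10^-3)(0.00543×10^-3) / 5.370×10^-9 = 1.79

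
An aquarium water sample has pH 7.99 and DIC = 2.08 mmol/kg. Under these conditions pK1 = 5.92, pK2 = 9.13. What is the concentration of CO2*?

[CO2*] = 16.4 μmol/kg

α₀ = 1 / (1 + K1/[H⁺] + K1K2/[H⁺]²) = 1 / (1 + 10^+2.07 + 10^+0.93)
   = 1 / (1 + 117.49 + 8.5114) = 1/127.00 = 0.007874
[CO2*] = α₀ × DIC = 0.007874 × 2.08 = 0.0164 mmol/kg = 16.4 μmol/kg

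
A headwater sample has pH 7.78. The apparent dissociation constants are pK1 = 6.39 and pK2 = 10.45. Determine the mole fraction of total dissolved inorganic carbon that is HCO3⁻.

α₁ = 1 / (1 + [H⁺]/K1 + K2/[H⁺]) = 1 / (1 + 10^-1.39 + 10^-2.67)
   = 1 / (1 + 0.040738 + 0.0021380) = 1/1.0429 = 0.9589

α₁ = 0.959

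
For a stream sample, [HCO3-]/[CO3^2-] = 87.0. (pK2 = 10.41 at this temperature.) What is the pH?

pH = 8.47

From K2 = [H⁺][CO3^2-]/[HCO3-]:  pH = pK2 − log₁₀([HCO3-]/[CO3^2-])
log₁₀(87.0) = +1.940
pH = 10.41 − (+1.940) = 8.47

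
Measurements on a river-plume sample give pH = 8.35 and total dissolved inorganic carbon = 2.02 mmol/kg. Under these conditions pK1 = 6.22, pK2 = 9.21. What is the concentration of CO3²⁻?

α₂ = 1 / (1 + [H⁺]/K2 + [H⁺]²/(K1K2)) = 1 / (1 + 10^+0.86 + 10^-1.27)
   = 1 / (1 + 7.2444 + 0.053703) = 1/8.2981 = 0.1205
[CO3²⁻] = α₂ × DIC = 0.1205 × 2.02 = 0.243 mmol/kg

[CO3²⁻] = 0.243 mmol/kg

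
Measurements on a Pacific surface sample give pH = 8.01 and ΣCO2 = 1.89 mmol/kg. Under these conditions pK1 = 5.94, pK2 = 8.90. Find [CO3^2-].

[CO3²⁻] = 0.214 mmol/kg

α₂ = 1 / (1 + [H⁺]/K2 + [H⁺]²/(K1K2)) = 1 / (1 + 10^+0.89 + 10^-1.18)
   = 1 / (1 + 7.7625 + 0.066069) = 1/8.8285 = 0.1133
[CO3²⁻] = α₂ × DIC = 0.1133 × 1.89 = 0.214 mmol/kg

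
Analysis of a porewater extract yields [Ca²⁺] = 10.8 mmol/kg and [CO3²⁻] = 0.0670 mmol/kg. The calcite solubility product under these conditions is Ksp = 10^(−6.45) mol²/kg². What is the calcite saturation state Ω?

Ω = 2.04

Ksp = 10^(−6.45) = 3.548×10^-7
Ω = [Ca²⁺][CO3²⁻]/Ksp = (10.8×10^-3)(0.0670×10^-3) / 3.548×10^-7 = 2.04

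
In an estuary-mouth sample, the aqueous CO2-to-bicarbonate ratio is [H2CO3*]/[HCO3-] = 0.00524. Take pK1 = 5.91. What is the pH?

pH = 8.19

From K1 = [H⁺][HCO3-]/[H2CO3*]:  pH = pK1 − log₁₀([H2CO3*]/[HCO3-])
log₁₀(0.00524) = -2.281
pH = 5.91 − (-2.281) = 8.19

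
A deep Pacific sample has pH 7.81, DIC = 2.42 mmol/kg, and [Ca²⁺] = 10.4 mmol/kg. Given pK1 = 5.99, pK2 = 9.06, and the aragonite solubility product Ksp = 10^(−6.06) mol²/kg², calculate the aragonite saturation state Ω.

α₂ = 1 / (1 + [H⁺]/K2 + [H⁺]²/(K1K2)) = 1 / (1 + 10^+1.25 + 10^-0.57)
   = 1 / (1 + 17.783 + 0.26915) = 1/19.052 = 0.05249
[CO3²⁻] = α₂ × DIC = 0.05249 × 2.42 = 0.1270 mmol/kg
Ksp = 10^(−6.06) = 8.710×10^-7
Ω = [Ca²⁺][CO3²⁻]/Ksp = (10.4×10^-3)(1.270×10^-4) / 8.710×10^-7 = 1.52

Ω = 1.52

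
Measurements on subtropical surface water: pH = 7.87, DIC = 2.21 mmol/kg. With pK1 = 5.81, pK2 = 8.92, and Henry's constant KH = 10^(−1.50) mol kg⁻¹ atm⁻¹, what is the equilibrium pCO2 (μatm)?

pCO2 = 554 μatm

α₀ = 1 / (1 + K1/[H⁺] + K1K2/[H⁺]²) = 1 / (1 + 10^+2.06 + 10^+1.01)
   = 1 / (1 + 114.82 + 10.233) = 1/126.05 = 0.007933
[CO2*] = α₀ × DIC = 0.007933 × 2.21 = 0.01753 mmol/kg = 17.53 μmol/kg
pCO2 = [CO2*]/KH = 1.753×10^-5 / 3.162×10^-2 = 554 μatm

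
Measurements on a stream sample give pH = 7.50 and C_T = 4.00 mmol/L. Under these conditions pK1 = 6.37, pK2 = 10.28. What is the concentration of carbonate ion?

[CO3²⁻] = 6.17 μmol/L

α₂ = 1 / (1 + [H⁺]/K2 + [H⁺]²/(K1K2)) = 1 / (1 + 10^+2.78 + 10^+1.65)
   = 1 / (1 + 602.56 + 44.668) = 1/648.23 = 0.001543
[CO3²⁻] = α₂ × DIC = 0.001543 × 4.00 = 0.00617 mmol/L = 6.17 μmol/L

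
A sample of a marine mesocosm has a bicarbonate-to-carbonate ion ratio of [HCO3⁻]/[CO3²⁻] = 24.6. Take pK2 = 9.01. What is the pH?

From K2 = [H⁺][CO3²⁻]/[HCO3⁻]:  pH = pK2 − log₁₀([HCO3⁻]/[CO3²⁻])
log₁₀(24.6) = +1.391
pH = 9.01 − (+1.391) = 7.62

pH = 7.62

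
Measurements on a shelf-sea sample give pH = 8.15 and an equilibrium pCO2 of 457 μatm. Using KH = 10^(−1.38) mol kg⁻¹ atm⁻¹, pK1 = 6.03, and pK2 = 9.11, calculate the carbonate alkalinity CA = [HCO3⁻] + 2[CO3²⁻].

CA = 3.06 mmol/kg

[CO2*] = KH · pCO2 = 10^(−1.38) × 457×10^-6 = 1.905×10^-5 mol/kg
α₀ = 1/(1 + K1/[H⁺] + K1K2/[H⁺]²) = 1/(1 + 10^+2.12 + 10^+1.16) = 0.006790
DIC = [CO2*]/α₀ = 1.905×10^-5 / 0.006790 = 2.806 mmol/kg
CA = (α₁ + 2α₂)·DIC = (0.8951 + 2×0.09814) × 2.806 = 3.06 mmol/kg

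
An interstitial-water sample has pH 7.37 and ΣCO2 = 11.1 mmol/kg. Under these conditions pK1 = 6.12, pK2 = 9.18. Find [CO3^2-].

[CO3²⁻] = 0.160 mmol/kg

α₂ = 1 / (1 + [H⁺]/K2 + [H⁺]²/(K1K2)) = 1 / (1 + 10^+1.81 + 10^+0.56)
   = 1 / (1 + 64.565 + 3.6308) = 1/69.196 = 0.01445
[CO3²⁻] = α₂ × DIC = 0.01445 × 11.1 = 0.160 mmol/kg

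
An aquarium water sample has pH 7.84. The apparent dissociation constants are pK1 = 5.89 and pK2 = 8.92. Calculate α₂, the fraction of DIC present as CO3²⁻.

α₂ = 0.0760

α₂ = 1 / (1 + [H⁺]/K2 + [H⁺]²/(K1K2)) = 1 / (1 + 10^+1.08 + 10^-0.87)
   = 1 / (1 + 12.023 + 0.13490) = 1/13.158 = 0.07600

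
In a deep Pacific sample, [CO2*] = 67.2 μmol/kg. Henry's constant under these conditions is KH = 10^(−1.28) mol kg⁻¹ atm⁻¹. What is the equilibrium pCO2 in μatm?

KH = 10^(−1.28) = 5.248×10^-2 mol kg⁻¹ atm⁻¹
pCO2 = [CO2*]/KH = 67.2×10^-6 / 5.248×10^-2 = 1.28×10^-3 atm = 1280 μatm

pCO2 = 1280 μatm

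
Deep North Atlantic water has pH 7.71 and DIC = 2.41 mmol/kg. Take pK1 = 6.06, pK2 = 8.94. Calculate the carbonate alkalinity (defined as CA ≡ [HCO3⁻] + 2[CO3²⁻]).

CA = [HCO3⁻] + 2[CO3²⁻] = (α₁ + 2α₂)·DIC
At pH 7.71: [H⁺]/K1 = 10^-1.65 = 0.022387, K2/[H⁺] = 10^-1.23 = 0.058884
α₁ = 1/(1 + 0.022387 + 0.058884) = 1/1.0813 = 0.9248; α₂ = α₁·K2/[H⁺] = 0.05446
α₁ + 2α₂ = 1.0338
CA = 1.0338 × 2.41 = 2.49 mmol/kg

CA = 2.49 mmol/kg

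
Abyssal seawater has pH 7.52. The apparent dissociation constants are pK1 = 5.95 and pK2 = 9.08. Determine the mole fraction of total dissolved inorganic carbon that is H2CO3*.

α₀ = 1 / (1 + K1/[H⁺] + K1K2/[H⁺]²) = 1 / (1 + 10^+1.57 + 10^+0.01)
   = 1 / (1 + 37.154 + 1.0233) = 1/39.177 = 0.02553

α₀ = 0.0255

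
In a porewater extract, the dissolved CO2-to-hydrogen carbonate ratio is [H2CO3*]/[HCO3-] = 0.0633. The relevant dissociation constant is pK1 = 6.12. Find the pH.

pH = 7.32

From K1 = [H⁺][HCO3-]/[H2CO3*]:  pH = pK1 − log₁₀([H2CO3*]/[HCO3-])
log₁₀(0.0633) = -1.199
pH = 6.12 − (-1.199) = 7.32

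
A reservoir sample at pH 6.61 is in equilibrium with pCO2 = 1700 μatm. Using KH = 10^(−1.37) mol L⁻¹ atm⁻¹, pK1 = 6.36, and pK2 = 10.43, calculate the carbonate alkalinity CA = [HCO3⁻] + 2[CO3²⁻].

[CO2*] = KH · pCO2 = 10^(−1.37) × 1700×10^-6 = 7.252×10^-5 mol/L
α₀ = 1/(1 + K1/[H⁺] + K1K2/[H⁺]²) = 1/(1 + 10^+0.25 + 10^-3.57) = 0.3599
DIC = [CO2*]/α₀ = 7.252×10^-5 / 0.3599 = 0.2015 mmol/L
CA = (α₁ + 2α₂)·DIC = (0.6400 + 2×9.687×10^-5) × 0.2015 = 0.129 mmol/L

CA = 0.129 mmol/L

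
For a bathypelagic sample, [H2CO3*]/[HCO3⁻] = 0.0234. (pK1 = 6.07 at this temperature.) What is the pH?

pH = 7.70

From K1 = [H⁺][HCO3⁻]/[H2CO3*]:  pH = pK1 − log₁₀([H2CO3*]/[HCO3⁻])
log₁₀(0.0234) = -1.631
pH = 6.07 − (-1.631) = 7.70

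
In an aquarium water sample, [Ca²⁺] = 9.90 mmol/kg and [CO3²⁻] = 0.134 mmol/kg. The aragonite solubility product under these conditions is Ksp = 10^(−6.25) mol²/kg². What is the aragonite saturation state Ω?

Ksp = 10^(−6.25) = 5.623×10^-7
Ω = [Ca²⁺][CO3²⁻]/Ksp = (9.90×10^-3)(0.134×10^-3) / 5.623×10^-7 = 2.36

Ω = 2.36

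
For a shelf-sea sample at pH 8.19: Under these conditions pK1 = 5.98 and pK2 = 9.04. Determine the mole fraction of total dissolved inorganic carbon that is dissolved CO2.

α₀ = 1 / (1 + K1/[H⁺] + K1K2/[H⁺]²) = 1 / (1 + 10^+2.21 + 10^+1.36)
   = 1 / (1 + 162.18 + 22.909) = 1/186.09 = 0.005374

α₀ = 0.00537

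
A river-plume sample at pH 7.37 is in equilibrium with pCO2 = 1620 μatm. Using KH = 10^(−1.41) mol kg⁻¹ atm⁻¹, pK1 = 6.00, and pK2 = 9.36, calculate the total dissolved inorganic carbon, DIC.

[CO2*] = KH · pCO2 = 10^(−1.41) × 1620×10^-6 = 6.303×10^-5 mol/kg
α₀ = 1/(1 + K1/[H⁺] + K1K2/[H⁺]²) = 1/(1 + 10^+1.37 + 10^-0.62) = 0.04052
DIC = [CO2*]/α₀ = 6.303×10^-5 / 0.04052 = 1.56 mmol/kg

DIC = 1.56 mmol/kg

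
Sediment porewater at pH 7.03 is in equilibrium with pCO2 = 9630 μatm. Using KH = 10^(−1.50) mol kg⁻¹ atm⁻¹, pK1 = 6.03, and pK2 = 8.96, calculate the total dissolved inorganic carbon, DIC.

DIC = 3.39 mmol/kg

[CO2*] = KH · pCO2 = 10^(−1.50) × 9630×10^-6 = 3.045×10^-4 mol/kg
α₀ = 1/(1 + K1/[H⁺] + K1K2/[H⁺]²) = 1/(1 + 10^+1.00 + 10^-0.93) = 0.08995
DIC = [CO2*]/α₀ = 3.045×10^-4 / 0.08995 = 3.39 mmol/kg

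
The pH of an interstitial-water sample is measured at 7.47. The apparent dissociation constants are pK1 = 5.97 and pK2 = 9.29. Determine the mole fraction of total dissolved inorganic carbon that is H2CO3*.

α₀ = 1 / (1 + K1/[H⁺] + K1K2/[H⁺]²) = 1 / (1 + 10^+1.50 + 10^-0.32)
   = 1 / (1 + 31.623 + 0.47863) = 1/33.101 = 0.03021

α₀ = 0.0302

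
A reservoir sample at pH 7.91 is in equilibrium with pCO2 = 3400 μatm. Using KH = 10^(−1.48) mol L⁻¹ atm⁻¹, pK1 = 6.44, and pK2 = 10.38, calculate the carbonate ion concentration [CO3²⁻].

[CO2*] = KH · pCO2 = 10^(−1.48) × 3400×10^-6 = 1.126×10^-4 mol/L
α₀ = 1/(1 + K1/[H⁺] + K1K2/[H⁺]²) = 1/(1 + 10^+1.47 + 10^-1.00) = 0.03267
DIC = [CO2*]/α₀ = 1.126×10^-4 / 0.03267 = 3.446 mmol/L
[CO3²⁻] = α₂·DIC; α₂ = 0.003267, so [CO3²⁻] = 0.003267 × 3.446 = 0.0113 mmol/L = 11.3 μmol/L

[CO3²⁻] = 11.3 μmol/L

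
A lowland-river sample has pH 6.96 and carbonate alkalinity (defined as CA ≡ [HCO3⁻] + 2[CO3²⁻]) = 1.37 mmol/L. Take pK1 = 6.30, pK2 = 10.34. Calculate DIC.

DIC = 1.67 mmol/L

CA = [HCO3⁻] + 2[CO3²⁻] = (α₁ + 2α₂)·DIC
At pH 6.96: [H⁺]/K1 = 10^-0.66 = 0.21878, K2/[H⁺] = 10^-3.38 = 0.00041687
α₁ = 1/(1 + 0.21878 + 0.00041687) = 1/1.2192 = 0.8202; α₂ = α₁·K2/[H⁺] = 0.0003419
α₁ + 2α₂ = 0.8209
DIC = CA / (α₁ + 2α₂) = 1.37 / 0.8209 = 1.67 mmol/L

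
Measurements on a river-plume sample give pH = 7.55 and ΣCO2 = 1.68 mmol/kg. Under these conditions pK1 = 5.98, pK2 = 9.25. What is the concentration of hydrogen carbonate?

[HCO3⁻] = 1.60 mmol/kg

α₁ = 1 / (1 + [H⁺]/K1 + K2/[H⁺]) = 1 / (1 + 10^-1.57 + 10^-1.70)
   = 1 / (1 + 0.026915 + 0.019953) = 1/1.0469 = 0.9552
[HCO3⁻] = α₁ × DIC = 0.9552 × 1.68 = 1.60 mmol/kg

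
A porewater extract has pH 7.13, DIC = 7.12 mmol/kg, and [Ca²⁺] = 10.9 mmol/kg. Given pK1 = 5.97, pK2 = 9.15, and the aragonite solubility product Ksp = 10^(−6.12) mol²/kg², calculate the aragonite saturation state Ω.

Ω = 0.906

α₂ = 1 / (1 + [H⁺]/K2 + [H⁺]²/(K1K2)) = 1 / (1 + 10^+2.02 + 10^+0.86)
   = 1 / (1 + 104.71 + 7.2444) = 1/112.96 = 0.008853
[CO3²⁻] = α₂ × DIC = 0.008853 × 7.12 = 0.06303 mmol/kg
Ksp = 10^(−6.12) = 7.586×10^-7
Ω = [Ca²⁺][CO3²⁻]/Ksp = (10.9×10^-3)(6.303×10^-5) / 7.586×10^-7 = 0.906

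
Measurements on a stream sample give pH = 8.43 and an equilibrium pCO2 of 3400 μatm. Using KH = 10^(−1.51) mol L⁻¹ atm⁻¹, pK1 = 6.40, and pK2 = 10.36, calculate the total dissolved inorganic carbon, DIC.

DIC = 11.5 mmol/L

[CO2*] = KH · pCO2 = 10^(−1.51) × 3400×10^-6 = 1.051×10^-4 mol/L
α₀ = 1/(1 + K1/[H⁺] + K1K2/[H⁺]²) = 1/(1 + 10^+2.03 + 10^+0.10) = 0.009140
DIC = [CO2*]/α₀ = 1.051×10^-4 / 0.009140 = 11.5 mmol/L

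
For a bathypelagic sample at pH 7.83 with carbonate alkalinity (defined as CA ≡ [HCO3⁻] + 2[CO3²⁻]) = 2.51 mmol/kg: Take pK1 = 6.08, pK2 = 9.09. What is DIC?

DIC = 2.43 mmol/kg

CA = [HCO3⁻] + 2[CO3²⁻] = (α₁ + 2α₂)·DIC
At pH 7.83: [H⁺]/K1 = 10^-1.75 = 0.017783, K2/[H⁺] = 10^-1.26 = 0.054954
α₁ = 1/(1 + 0.017783 + 0.054954) = 1/1.0727 = 0.9322; α₂ = α₁·K2/[H⁺] = 0.05123
α₁ + 2α₂ = 1.0347
DIC = CA / (α₁ + 2α₂) = 2.51 / 1.0347 = 2.43 mmol/kg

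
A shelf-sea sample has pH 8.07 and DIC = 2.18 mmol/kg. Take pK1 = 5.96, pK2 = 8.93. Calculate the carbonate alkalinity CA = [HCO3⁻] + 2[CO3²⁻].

CA = 2.43 mmol/kg

CA = [HCO3⁻] + 2[CO3²⁻] = (α₁ + 2α₂)·DIC
At pH 8.07: [H⁺]/K1 = 10^-2.11 = 0.0077625, K2/[H⁺] = 10^-0.86 = 0.13804
α₁ = 1/(1 + 0.0077625 + 0.13804) = 1/1.1458 = 0.8728; α₂ = α₁·K2/[H⁺] = 0.1205
α₁ + 2α₂ = 1.1137
CA = 1.1137 × 2.18 = 2.43 mmol/kg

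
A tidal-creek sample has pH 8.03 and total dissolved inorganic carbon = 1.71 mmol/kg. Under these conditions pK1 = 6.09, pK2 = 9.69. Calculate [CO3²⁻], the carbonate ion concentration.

α₂ = 1 / (1 + [H⁺]/K2 + [H⁺]²/(K1K2)) = 1 / (1 + 10^+1.66 + 10^-0.28)
   = 1 / (1 + 45.709 + 0.52481) = 1/47.234 = 0.02117
[CO3²⁻] = α₂ × DIC = 0.02117 × 1.71 = 0.0362 mmol/kg

[CO3²⁻] = 0.0362 mmol/kg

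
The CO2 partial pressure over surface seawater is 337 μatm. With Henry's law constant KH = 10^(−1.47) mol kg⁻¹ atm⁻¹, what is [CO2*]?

KH = 10^(−1.47) = 3.388×10^-2 mol kg⁻¹ atm⁻¹
[CO2*] = KH · pCO2 = 3.388×10^-2 × 337×10^-6 atm = 1.14×10^-5 mol/kg

[CO2*] = 11.4 μmol/kg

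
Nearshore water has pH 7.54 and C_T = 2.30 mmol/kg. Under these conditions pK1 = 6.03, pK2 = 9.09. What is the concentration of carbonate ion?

α₂ = 1 / (1 + [H⁺]/K2 + [H⁺]²/(K1K2)) = 1 / (1 + 10^+1.55 + 10^+0.04)
   = 1 / (1 + 35.481 + 1.0965) = 1/37.578 = 0.02661
[CO3²⁻] = α₂ × DIC = 0.02661 × 2.30 = 0.0612 mmol/kg

[CO3²⁻] = 0.0612 mmol/kg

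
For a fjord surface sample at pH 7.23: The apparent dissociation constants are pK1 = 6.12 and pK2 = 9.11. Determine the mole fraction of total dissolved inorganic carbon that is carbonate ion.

α₂ = 0.0121

α₂ = 1 / (1 + [H⁺]/K2 + [H⁺]²/(K1K2)) = 1 / (1 + 10^+1.88 + 10^+0.77)
   = 1 / (1 + 75.858 + 5.8884) = 1/82.746 = 0.01209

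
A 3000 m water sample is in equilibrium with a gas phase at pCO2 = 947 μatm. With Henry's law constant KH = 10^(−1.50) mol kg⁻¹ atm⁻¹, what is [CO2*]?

[CO2*] = 29.9 μmol/kg

KH = 10^(−1.50) = 3.162×10^-2 mol kg⁻¹ atm⁻¹
[CO2*] = KH · pCO2 = 3.162×10^-2 × 947×10^-6 atm = 2.99×10^-5 mol/kg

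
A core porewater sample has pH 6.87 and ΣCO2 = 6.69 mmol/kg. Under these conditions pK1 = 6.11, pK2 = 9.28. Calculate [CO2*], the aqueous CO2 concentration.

[CO2*] = 0.987 mmol/kg

α₀ = 1 / (1 + K1/[H⁺] + K1K2/[H⁺]²) = 1 / (1 + 10^+0.76 + 10^-1.65)
   = 1 / (1 + 5.7544 + 0.022387) = 1/6.7768 = 0.1476
[CO2*] = α₀ × DIC = 0.1476 × 6.69 = 0.987 mmol/kg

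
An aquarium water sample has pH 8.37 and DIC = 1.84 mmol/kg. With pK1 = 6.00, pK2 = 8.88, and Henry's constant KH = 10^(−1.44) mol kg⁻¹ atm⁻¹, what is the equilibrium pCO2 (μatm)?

α₀ = 1 / (1 + K1/[H⁺] + K1K2/[H⁺]²) = 1 / (1 + 10^+2.37 + 10^+1.86)
   = 1 / (1 + 234.42 + 72.444) = 1/307.87 = 0.003248
[CO2*] = α₀ × DIC = 0.003248 × 1.84 = 0.005977 mmol/kg = 5.977 μmol/kg
pCO2 = [CO2*]/KH = 5.977×10^-6 / 3.631×10^-2 = 165 μatm

pCO2 = 165 μatm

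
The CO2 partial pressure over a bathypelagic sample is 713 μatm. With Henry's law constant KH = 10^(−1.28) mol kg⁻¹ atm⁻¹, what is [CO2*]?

[CO2*] = 37.4 μmol/kg

KH = 10^(−1.28) = 5.248×10^-2 mol kg⁻¹ atm⁻¹
[CO2*] = KH · pCO2 = 5.248×10^-2 × 713×10^-6 atm = 3.74×10^-5 mol/kg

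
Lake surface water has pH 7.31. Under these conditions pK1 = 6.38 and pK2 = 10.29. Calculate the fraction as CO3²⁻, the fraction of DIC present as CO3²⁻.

α₂ = 0.000936

α₂ = 1 / (1 + [H⁺]/K2 + [H⁺]²/(K1K2)) = 1 / (1 + 10^+2.98 + 10^+2.05)
   = 1 / (1 + 954.99 + 112.20) = 1/1068.2 = 0.0009362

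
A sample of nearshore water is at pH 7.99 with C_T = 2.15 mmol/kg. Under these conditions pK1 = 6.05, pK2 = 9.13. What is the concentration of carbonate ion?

[CO3²⁻] = 0.144 mmol/kg

α₂ = 1 / (1 + [H⁺]/K2 + [H⁺]²/(K1K2)) = 1 / (1 + 10^+1.14 + 10^-0.80)
   = 1 / (1 + 13.804 + 0.15849) = 1/14.962 = 0.06683
[CO3²⁻] = α₂ × DIC = 0.06683 × 2.15 = 0.144 mmol/kg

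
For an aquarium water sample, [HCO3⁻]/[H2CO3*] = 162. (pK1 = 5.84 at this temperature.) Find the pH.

From K1 = [H⁺][HCO3⁻]/[H2CO3*]:  pH = pK1 + log₁₀([HCO3⁻]/[H2CO3*])
log₁₀(162) = +2.210
pH = 5.84 + (+2.210) = 8.05

pH = 8.05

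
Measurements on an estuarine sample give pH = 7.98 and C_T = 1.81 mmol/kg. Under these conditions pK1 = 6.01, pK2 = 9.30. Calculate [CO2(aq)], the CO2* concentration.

α₀ = 1 / (1 + K1/[H⁺] + K1K2/[H⁺]²) = 1 / (1 + 10^+1.97 + 10^+0.65)
   = 1 / (1 + 93.325 + 4.4668) = 1/98.792 = 0.01012
[CO2*] = α₀ × DIC = 0.01012 × 1.81 = 0.0183 mmol/kg = 18.3 μmol/kg

[CO2*] = 18.3 μmol/kg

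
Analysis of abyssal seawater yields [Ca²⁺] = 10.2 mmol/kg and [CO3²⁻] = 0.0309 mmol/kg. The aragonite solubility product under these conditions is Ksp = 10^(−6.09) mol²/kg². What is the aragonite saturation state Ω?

Ω = 0.388

Ksp = 10^(−6.09) = 8.128×10^-7
Ω = [Ca²⁺][CO3²⁻]/Ksp = (10.2×10^-3)(0.0309×10^-3) / 8.128×10^-7 = 0.388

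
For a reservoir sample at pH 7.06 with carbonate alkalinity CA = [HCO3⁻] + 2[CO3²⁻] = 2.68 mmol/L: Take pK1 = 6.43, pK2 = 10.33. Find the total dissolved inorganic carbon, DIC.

CA = [HCO3⁻] + 2[CO3²⁻] = (α₁ + 2α₂)·DIC
At pH 7.06: [H⁺]/K1 = 10^-0.63 = 0.23442, K2/[H⁺] = 10^-3.27 = 0.00053703
α₁ = 1/(1 + 0.23442 + 0.00053703) = 1/1.2350 = 0.8097; α₂ = α₁·K2/[H⁺] = 0.0004349
α₁ + 2α₂ = 0.8106
DIC = CA / (α₁ + 2α₂) = 2.68 / 0.8106 = 3.31 mmol/L

DIC = 3.31 mmol/L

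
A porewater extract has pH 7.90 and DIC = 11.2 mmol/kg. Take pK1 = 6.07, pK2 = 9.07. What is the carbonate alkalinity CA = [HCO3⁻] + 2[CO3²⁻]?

CA = [HCO3⁻] + 2[CO3²⁻] = (α₁ + 2α₂)·DIC
At pH 7.90: [H⁺]/K1 = 10^-1.83 = 0.014791, K2/[H⁺] = 10^-1.17 = 0.067608
α₁ = 1/(1 + 0.014791 + 0.067608) = 1/1.0824 = 0.9239; α₂ = α₁·K2/[H⁺] = 0.06246
α₁ + 2α₂ = 1.0488
CA = 1.0488 × 11.2 = 11.7 mmol/kg

CA = 11.7 mmol/kg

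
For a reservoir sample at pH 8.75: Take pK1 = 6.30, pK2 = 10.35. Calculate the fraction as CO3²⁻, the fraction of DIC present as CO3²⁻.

α₂ = 0.0244

α₂ = 1 / (1 + [H⁺]/K2 + [H⁺]²/(K1K2)) = 1 / (1 + 10^+1.60 + 10^-0.85)
   = 1 / (1 + 39.811 + 0.14125) = 1/40.952 = 0.02442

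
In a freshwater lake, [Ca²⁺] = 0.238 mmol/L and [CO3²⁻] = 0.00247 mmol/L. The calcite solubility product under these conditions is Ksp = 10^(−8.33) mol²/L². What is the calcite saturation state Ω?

Ω = 0.126

Ksp = 10^(−8.33) = 4.677×10^-9
Ω = [Ca²⁺][CO3²⁻]/Ksp = (0.238×10^-3)(0.00247×10^-3) / 4.677×10^-9 = 0.126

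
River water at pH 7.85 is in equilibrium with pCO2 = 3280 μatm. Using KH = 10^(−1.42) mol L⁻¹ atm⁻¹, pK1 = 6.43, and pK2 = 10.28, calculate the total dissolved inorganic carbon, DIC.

[CO2*] = KH · pCO2 = 10^(−1.42) × 3280×10^-6 = 1.247×10^-4 mol/L
α₀ = 1/(1 + K1/[H⁺] + K1K2/[H⁺]²) = 1/(1 + 10^+1.42 + 10^-1.01) = 0.03650
DIC = [CO2*]/α₀ = 1.247×10^-4 / 0.03650 = 3.42 mmol/L

DIC = 3.42 mmol/L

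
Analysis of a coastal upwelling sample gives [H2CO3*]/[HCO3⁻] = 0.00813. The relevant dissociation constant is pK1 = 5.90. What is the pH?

pH = 7.99

From K1 = [H⁺][HCO3⁻]/[H2CO3*]:  pH = pK1 − log₁₀([H2CO3*]/[HCO3⁻])
log₁₀(0.00813) = -2.090
pH = 5.90 − (-2.090) = 7.99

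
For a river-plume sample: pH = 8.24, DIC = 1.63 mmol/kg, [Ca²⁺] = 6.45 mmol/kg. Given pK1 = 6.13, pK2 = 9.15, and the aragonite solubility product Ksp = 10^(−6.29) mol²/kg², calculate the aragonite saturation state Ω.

Ω = 2.23

α₂ = 1 / (1 + [H⁺]/K2 + [H⁺]²/(K1K2)) = 1 / (1 + 10^+0.91 + 10^-1.20)
   = 1 / (1 + 8.1283 + 0.063096) = 1/9.1914 = 0.1088
[CO3²⁻] = α₂ × DIC = 0.1088 × 1.63 = 0.1773 mmol/kg
Ksp = 10^(−6.29) = 5.129×10^-7
Ω = [Ca²⁺][CO3²⁻]/Ksp = (6.45×10^-3)(1.773×10^-4) / 5.129×10^-7 = 2.23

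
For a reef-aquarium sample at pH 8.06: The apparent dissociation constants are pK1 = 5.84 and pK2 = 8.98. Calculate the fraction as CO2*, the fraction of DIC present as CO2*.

α₀ = 0.00535

α₀ = 1 / (1 + K1/[H⁺] + K1K2/[H⁺]²) = 1 / (1 + 10^+2.22 + 10^+1.30)
   = 1 / (1 + 165.96 + 19.953) = 1/186.91 = 0.005350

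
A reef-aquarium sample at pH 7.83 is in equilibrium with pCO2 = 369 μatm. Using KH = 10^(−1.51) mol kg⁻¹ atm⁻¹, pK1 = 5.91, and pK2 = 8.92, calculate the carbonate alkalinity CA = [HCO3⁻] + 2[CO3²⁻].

CA = 1.10 mmol/kg

[CO2*] = KH · pCO2 = 10^(−1.51) × 369×10^-6 = 1.140×10^-5 mol/kg
α₀ = 1/(1 + K1/[H⁺] + K1K2/[H⁺]²) = 1/(1 + 10^+1.92 + 10^+0.83) = 0.01100
DIC = [CO2*]/α₀ = 1.140×10^-5 / 0.01100 = 1.037 mmol/kg
CA = (α₁ + 2α₂)·DIC = (0.9147 + 2×0.07435) × 1.037 = 1.10 mmol/kg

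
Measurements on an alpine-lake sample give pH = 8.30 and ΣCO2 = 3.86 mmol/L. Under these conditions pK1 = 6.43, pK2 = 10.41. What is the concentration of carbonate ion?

[CO3²⁻] = 0.0293 mmol/L

α₂ = 1 / (1 + [H⁺]/K2 + [H⁺]²/(K1K2)) = 1 / (1 + 10^+2.11 + 10^+0.24)
   = 1 / (1 + 128.82 + 1.7378) = 1/131.56 = 0.007601
[CO3²⁻] = α₂ × DIC = 0.007601 × 3.86 = 0.0293 mmol/L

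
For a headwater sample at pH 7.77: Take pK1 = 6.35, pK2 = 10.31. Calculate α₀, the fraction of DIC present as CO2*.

α₀ = 0.0365

α₀ = 1 / (1 + K1/[H⁺] + K1K2/[H⁺]²) = 1 / (1 + 10^+1.42 + 10^-1.12)
   = 1 / (1 + 26.303 + 0.075858) = 1/27.379 = 0.03652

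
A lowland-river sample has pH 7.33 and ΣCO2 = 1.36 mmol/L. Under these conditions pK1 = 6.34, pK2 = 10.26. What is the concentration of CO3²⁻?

[CO3²⁻] = 1.45 μmol/L

α₂ = 1 / (1 + [H⁺]/K2 + [H⁺]²/(K1K2)) = 1 / (1 + 10^+2.93 + 10^+1.94)
   = 1 / (1 + 851.14 + 87.096) = 1/939.23 = 0.001065
[CO3²⁻] = α₂ × DIC = 0.001065 × 1.36 = 0.00145 mmol/L = 1.45 μmol/L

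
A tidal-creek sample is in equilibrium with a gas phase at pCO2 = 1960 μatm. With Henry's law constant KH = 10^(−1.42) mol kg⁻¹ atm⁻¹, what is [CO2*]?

[CO2*] = 74.5 μmol/kg

KH = 10^(−1.42) = 3.802×10^-2 mol kg⁻¹ atm⁻¹
[CO2*] = KH · pCO2 = 3.802×10^-2 × 1960×10^-6 atm = 7.45×10^-5 mol/kg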